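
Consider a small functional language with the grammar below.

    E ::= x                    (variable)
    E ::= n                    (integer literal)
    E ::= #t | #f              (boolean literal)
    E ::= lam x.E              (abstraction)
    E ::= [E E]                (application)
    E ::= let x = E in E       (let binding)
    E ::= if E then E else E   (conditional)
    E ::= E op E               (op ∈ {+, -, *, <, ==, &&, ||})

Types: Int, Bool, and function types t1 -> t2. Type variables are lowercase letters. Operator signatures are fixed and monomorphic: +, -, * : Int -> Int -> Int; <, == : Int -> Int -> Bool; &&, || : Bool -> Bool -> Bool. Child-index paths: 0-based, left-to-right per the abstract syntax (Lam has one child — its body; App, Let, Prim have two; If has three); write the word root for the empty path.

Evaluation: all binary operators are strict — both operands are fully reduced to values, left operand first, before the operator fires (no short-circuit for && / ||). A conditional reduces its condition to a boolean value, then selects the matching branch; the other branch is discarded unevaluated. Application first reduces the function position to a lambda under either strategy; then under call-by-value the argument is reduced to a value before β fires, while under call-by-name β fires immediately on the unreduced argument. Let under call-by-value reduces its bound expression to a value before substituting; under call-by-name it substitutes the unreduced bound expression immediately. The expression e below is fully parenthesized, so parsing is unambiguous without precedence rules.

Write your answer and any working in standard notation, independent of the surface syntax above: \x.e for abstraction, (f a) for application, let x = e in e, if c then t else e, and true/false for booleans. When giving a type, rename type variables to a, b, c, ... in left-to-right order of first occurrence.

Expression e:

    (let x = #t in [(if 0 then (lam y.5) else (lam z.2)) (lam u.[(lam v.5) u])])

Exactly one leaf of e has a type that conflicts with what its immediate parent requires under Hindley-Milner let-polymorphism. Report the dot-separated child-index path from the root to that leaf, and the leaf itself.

Answer: 1.0.0 : 0

Working:
let x : Bool
  unify Int ~ Bool
  FAIL: mismatch Int ~ Bool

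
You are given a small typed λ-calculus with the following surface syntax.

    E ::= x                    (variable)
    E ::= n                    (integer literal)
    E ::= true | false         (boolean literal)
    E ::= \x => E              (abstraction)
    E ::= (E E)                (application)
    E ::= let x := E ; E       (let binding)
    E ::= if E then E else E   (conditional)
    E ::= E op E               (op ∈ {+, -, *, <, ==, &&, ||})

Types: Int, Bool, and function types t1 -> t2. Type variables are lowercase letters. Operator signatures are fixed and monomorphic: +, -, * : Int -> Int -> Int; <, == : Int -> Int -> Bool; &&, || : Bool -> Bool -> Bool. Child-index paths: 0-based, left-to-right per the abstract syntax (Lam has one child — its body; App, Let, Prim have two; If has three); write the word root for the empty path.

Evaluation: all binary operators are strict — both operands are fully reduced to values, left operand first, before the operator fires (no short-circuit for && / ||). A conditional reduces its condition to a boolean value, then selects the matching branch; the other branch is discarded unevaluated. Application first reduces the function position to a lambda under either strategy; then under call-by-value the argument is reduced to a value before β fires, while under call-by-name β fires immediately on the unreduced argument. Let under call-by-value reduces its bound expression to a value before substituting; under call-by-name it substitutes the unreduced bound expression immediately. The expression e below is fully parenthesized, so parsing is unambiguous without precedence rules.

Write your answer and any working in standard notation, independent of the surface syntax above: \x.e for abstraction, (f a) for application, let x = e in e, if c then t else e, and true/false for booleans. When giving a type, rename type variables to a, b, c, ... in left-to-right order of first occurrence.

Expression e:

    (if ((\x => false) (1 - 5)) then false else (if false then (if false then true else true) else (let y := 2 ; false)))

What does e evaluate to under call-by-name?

Derivation:
step 0: (if ((\x.false) (1 - 5)) then false else (if false then (if false then true else true) else (let y = 2 in false)))
step 1: [beta@0] (if false then false else (if false then (if false then true else true) else (let y = 2 in false)))
step 2: [if@root] (if false then (if false then true else true) else (let y = 2 in false))
step 3: [if@root] (let y = 2 in false)
step 4: [let@root] false

Answer: false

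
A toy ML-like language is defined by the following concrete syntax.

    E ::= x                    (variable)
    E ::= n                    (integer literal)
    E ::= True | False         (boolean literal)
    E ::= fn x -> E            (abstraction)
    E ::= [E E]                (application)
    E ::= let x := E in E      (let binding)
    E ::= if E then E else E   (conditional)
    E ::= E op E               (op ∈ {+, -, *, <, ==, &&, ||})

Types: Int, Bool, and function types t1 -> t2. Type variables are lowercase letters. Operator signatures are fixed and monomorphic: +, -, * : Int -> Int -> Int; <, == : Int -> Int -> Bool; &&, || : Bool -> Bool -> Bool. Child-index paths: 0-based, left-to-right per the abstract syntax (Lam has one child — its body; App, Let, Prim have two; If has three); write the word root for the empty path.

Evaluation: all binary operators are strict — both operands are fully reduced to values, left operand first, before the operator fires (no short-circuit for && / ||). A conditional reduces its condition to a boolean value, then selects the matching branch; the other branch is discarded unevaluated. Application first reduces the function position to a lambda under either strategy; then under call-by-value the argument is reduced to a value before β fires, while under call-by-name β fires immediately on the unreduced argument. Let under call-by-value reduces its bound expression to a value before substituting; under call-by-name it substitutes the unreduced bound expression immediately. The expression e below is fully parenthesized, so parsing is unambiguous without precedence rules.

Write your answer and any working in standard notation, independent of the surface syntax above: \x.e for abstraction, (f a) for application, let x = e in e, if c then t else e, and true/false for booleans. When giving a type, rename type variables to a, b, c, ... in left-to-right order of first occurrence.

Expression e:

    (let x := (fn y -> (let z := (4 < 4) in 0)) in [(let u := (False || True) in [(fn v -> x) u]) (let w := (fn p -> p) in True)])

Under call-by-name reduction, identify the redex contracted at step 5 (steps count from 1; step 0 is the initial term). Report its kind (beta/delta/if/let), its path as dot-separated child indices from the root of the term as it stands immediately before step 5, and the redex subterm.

Answer: let at root : (let z = (4 < 4) in 0)

Working:
step 0: (let x = (\y.(let z = (4 < 4) in 0)) in ((let u = (false || true) in ((\v.x) u)) (let w = (\p.p) in true)))
step 1: [let@root] ((let u = (false || true) in ((\v.(\y.(let z = (4 < 4) in 0))) u)) (let w = (\p.p) in true))
step 2: [let@0] (((\v.(\y.(let z = (4 < 4) in 0))) (false || true)) (let w = (\p.p) in true))
step 3: [beta@0] ((\y.(let z = (4 < 4) in 0)) (let w = (\p.p) in true))
step 4: [beta@root] (let z = (4 < 4) in 0)
step 5: [let@root] 0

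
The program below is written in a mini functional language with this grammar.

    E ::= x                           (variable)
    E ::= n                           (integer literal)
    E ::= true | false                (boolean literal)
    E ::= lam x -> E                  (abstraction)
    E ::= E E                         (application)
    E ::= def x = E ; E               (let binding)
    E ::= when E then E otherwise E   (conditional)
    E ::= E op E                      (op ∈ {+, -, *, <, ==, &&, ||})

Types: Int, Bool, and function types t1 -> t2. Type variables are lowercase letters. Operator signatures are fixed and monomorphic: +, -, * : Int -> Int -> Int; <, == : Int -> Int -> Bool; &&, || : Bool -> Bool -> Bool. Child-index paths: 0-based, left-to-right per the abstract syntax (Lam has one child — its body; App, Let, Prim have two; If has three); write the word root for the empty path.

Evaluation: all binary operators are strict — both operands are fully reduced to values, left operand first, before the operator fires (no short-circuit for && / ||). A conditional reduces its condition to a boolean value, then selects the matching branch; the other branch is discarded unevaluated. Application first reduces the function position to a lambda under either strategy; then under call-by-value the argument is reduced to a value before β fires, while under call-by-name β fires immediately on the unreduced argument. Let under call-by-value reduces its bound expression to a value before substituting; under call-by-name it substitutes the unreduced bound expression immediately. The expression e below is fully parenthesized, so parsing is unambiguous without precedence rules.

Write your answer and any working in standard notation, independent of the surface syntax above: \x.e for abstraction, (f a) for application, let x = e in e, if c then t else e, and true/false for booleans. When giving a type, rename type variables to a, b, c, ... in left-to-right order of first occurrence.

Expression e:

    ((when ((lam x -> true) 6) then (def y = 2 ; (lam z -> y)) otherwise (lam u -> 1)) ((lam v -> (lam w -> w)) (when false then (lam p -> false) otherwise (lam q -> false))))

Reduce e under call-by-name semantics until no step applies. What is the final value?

Trace:
step 0: ((if ((\x.true) 6) then (let y = 2 in (\z.y)) else (\u.1)) ((\v.(\w.w)) (if false then (\p.false) else (\q.false))))
step 1: [beta@0.0] ((if true then (let y = 2 in (\z.y)) else (\u.1)) ((\v.(\w.w)) (if false then (\p.false) else (\q.false))))
step 2: [if@0] ((let y = 2 in (\z.y)) ((\v.(\w.w)) (if false then (\p.false) else (\q.false))))
step 3: [let@0] ((\z.2) ((\v.(\w.w)) (if false then (\p.false) else (\q.false))))
step 4: [beta@root] 2

Answer: 2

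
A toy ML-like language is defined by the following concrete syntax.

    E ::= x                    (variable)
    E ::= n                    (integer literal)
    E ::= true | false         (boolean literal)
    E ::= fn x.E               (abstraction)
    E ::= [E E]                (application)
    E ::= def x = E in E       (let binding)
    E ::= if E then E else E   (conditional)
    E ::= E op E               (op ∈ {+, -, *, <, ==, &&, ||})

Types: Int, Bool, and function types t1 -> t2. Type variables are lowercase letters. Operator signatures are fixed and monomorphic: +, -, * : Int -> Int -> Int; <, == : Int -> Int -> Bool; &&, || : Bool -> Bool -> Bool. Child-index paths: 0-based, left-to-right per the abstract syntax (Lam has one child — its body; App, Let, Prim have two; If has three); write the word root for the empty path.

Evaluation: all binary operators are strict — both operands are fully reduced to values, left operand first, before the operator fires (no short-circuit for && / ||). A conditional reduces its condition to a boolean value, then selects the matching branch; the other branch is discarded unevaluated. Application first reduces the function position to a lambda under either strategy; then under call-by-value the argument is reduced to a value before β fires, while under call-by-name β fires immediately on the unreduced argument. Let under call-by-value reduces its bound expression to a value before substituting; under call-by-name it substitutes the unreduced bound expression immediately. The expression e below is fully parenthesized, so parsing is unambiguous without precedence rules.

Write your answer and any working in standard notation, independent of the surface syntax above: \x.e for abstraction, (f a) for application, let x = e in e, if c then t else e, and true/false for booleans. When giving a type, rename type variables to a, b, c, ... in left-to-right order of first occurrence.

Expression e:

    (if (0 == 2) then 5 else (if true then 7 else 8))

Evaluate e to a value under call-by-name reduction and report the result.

Derivation:
step 0: (if (0 == 2) then 5 else (if true then 7 else 8))
step 1: [delta@0] (if false then 5 else (if true then 7 else 8))
step 2: [if@root] (if true then 7 else 8)
step 3: [if@root] 7

Answer: 7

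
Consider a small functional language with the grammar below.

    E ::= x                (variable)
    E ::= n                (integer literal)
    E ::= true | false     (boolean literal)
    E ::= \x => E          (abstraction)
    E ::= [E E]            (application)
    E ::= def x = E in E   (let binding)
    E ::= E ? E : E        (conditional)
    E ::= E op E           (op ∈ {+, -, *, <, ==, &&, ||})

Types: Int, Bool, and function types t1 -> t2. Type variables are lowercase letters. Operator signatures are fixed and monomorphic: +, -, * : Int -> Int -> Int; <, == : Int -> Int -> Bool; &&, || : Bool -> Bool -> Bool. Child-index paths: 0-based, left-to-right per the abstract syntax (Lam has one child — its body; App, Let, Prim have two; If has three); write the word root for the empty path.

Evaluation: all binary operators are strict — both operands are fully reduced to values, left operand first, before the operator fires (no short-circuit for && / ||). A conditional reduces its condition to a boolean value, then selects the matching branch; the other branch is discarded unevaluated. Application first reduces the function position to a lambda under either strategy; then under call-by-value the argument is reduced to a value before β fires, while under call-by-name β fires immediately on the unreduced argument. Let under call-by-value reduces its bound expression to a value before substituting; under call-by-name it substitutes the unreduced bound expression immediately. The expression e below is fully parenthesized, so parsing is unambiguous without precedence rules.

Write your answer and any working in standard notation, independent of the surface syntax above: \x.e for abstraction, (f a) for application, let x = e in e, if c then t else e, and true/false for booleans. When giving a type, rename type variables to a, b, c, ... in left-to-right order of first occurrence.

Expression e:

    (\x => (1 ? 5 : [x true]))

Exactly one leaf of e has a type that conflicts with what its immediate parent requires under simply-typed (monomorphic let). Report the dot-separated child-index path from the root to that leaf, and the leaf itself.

Answer: 0.0 : 1

Derivation:
  unify Int ~ Bool
  FAIL: mismatch Int ~ Bool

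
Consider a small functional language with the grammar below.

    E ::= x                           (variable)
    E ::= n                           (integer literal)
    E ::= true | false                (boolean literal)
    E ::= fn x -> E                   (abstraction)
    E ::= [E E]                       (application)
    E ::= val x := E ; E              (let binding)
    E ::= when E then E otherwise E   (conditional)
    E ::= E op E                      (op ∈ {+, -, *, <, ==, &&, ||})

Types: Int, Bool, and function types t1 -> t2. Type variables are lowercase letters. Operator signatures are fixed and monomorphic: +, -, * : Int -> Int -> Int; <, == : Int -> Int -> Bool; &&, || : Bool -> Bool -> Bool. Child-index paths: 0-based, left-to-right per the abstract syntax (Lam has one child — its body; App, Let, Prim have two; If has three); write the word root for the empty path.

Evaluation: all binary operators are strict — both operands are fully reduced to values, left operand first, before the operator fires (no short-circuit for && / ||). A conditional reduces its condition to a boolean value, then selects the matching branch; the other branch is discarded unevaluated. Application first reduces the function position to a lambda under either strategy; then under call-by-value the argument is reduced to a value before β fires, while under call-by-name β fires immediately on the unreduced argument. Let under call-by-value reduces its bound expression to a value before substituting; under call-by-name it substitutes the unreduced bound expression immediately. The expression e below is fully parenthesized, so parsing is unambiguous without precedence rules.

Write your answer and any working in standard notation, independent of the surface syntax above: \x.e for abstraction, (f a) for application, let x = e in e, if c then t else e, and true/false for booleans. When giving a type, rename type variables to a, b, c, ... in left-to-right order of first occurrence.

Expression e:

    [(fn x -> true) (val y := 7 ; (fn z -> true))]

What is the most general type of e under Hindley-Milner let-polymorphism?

Answer: Bool

Working:
\x._ : a -> Bool
let y : Int
\z._ : b -> Bool
  unify a -> Bool ~ (b -> Bool) -> c
  unify a ~ b -> Bool
  unify Bool ~ c
_ _ : Bool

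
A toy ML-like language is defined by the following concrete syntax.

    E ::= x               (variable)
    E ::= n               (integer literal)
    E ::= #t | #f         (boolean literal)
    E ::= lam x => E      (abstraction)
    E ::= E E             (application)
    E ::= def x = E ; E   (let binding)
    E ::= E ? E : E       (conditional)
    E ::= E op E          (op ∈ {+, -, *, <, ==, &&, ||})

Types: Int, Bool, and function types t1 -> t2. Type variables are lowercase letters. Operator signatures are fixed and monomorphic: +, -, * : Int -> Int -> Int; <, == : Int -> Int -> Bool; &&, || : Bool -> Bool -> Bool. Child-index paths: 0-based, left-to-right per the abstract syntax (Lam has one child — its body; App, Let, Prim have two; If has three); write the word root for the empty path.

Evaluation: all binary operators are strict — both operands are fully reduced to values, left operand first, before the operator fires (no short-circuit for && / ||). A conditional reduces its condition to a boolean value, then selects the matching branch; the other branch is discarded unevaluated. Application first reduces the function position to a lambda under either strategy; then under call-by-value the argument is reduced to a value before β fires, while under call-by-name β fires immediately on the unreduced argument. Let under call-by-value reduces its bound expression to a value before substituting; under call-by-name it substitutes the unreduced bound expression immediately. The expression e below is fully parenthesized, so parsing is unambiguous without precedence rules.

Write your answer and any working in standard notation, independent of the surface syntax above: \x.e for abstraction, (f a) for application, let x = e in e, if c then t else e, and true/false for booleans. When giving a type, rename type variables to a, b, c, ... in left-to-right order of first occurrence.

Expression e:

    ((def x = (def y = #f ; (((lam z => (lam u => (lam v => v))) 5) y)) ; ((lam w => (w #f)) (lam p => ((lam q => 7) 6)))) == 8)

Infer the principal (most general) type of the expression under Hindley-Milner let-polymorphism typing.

Working:
let y : Bool
v : c
\v._ : c -> c
\u._ : b -> c -> c
\z._ : a -> b -> c -> c
  unify a -> b -> c -> c ~ Int -> d
  unify a ~ Int
  unify b -> c -> c ~ d
_ _ : b -> c -> c
y : Bool
  unify b -> c -> c ~ Bool -> e
  unify b ~ Bool
  unify c -> c ~ e
_ _ : c -> c
let x : forall. c -> c
w : f
  unify f ~ Bool -> g
_ _ : g
\w._ : (Bool -> g) -> g
\q._ : i -> Int
  unify i -> Int ~ Int -> j
  unify i ~ Int
  unify Int ~ j
_ _ : Int
\p._ : h -> Int
  unify (Bool -> g) -> g ~ (h -> Int) -> k
  unify Bool -> g ~ h -> Int
  unify Bool ~ h
  unify g ~ Int
  unify Int ~ k
_ _ : Int
  unify Int ~ Int
  unify Int ~ Int

Answer: Bool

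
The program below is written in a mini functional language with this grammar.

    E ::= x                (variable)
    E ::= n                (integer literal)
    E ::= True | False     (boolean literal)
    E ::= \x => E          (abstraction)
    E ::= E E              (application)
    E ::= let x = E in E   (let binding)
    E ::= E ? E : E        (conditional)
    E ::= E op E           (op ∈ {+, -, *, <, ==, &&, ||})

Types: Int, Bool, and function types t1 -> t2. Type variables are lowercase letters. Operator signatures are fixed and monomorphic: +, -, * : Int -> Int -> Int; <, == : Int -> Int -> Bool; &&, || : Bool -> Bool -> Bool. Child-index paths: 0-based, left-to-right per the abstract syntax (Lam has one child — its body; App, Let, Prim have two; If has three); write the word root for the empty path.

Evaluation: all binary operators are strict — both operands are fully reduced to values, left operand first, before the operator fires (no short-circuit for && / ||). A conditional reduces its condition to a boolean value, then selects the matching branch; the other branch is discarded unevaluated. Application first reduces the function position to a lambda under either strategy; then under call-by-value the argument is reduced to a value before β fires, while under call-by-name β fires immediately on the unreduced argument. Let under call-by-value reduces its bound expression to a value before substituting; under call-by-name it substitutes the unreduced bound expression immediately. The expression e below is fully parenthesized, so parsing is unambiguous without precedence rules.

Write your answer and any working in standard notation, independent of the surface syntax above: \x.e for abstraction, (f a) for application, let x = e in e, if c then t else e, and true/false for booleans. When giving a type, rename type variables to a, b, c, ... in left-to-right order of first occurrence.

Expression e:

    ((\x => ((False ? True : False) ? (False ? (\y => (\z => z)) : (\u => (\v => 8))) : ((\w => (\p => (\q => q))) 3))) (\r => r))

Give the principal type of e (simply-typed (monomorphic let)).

Trace:
  unify Bool ~ Bool
  unify Bool ~ Bool
  unify Bool ~ Bool
  unify Bool ~ Bool
z : c
\z._ : c -> c
\y._ : b -> c -> c
\v._ : e -> Int
\u._ : d -> e -> Int
  unify b -> c -> c ~ d -> e -> Int
  unify b ~ d
  unify c -> c ~ e -> Int
  unify c ~ e
  unify e ~ Int
q : h
\q._ : h -> h
\p._ : g -> h -> h
\w._ : f -> g -> h -> h
  unify f -> g -> h -> h ~ Int -> i
  unify f ~ Int
  unify g -> h -> h ~ i
_ _ : g -> h -> h
  unify d -> Int -> Int ~ g -> h -> h
  unify d ~ g
  unify Int -> Int ~ h -> h
  unify Int ~ h
  unify Int ~ Int
\x._ : a -> g -> Int -> Int
r : j
\r._ : j -> j
  unify a -> g -> Int -> Int ~ (j -> j) -> k
  unify a ~ j -> j
  unify g -> Int -> Int ~ k
_ _ : g -> Int -> Int

Answer: a -> Int -> Int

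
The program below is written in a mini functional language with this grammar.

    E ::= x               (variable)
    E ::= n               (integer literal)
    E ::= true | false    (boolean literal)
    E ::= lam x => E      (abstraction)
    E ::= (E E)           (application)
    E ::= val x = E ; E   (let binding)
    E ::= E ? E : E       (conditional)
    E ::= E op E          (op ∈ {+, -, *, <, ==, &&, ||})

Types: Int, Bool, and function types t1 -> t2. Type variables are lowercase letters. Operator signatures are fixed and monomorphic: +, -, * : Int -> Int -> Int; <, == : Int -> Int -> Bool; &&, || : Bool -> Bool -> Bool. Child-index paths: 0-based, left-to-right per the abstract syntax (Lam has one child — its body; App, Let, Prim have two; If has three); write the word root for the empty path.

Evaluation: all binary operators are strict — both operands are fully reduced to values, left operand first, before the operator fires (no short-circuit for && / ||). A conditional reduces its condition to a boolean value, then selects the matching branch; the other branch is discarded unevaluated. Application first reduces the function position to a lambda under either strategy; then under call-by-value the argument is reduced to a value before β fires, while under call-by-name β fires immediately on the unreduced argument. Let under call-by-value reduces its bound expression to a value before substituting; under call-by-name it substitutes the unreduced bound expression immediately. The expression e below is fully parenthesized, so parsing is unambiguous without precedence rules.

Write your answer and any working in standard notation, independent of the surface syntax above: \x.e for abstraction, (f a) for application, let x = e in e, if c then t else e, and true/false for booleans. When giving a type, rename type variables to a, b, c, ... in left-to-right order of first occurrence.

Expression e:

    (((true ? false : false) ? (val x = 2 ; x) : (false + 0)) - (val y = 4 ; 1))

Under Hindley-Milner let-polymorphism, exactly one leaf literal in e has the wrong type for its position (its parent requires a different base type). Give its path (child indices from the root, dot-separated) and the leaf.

Answer: 0.2.0 : false

Working:
  unify Bool ~ Bool
  unify Bool ~ Bool
  unify Bool ~ Bool
let x : Int
x : Int
  unify Bool ~ Int
  FAIL: mismatch Bool ~ Int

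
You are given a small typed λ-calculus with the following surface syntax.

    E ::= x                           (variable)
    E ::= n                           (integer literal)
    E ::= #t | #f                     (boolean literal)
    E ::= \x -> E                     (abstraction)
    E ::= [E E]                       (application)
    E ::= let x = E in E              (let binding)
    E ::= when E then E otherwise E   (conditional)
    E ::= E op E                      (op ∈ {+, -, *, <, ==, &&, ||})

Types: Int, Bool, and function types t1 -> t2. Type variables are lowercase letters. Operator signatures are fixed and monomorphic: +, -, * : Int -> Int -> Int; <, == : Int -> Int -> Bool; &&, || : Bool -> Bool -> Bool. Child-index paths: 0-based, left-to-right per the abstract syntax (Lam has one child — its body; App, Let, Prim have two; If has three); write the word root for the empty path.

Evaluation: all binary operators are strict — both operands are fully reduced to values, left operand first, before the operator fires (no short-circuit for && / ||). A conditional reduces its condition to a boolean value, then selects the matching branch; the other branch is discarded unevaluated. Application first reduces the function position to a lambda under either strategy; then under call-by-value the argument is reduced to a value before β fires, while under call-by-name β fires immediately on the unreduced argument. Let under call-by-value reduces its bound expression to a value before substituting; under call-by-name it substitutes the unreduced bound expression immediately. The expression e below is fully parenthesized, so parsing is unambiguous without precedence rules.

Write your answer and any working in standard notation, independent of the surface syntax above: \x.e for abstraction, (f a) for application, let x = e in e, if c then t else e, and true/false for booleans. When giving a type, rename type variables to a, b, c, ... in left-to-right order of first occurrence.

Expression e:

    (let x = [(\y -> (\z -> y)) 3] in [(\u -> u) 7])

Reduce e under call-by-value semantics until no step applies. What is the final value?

Trace:
step 0: (let x = ((\y.(\z.y)) 3) in ((\u.u) 7))
step 1: [beta@0] (let x = (\z.3) in ((\u.u) 7))
step 2: [let@root] ((\u.u) 7)
step 3: [beta@root] 7

Answer: 7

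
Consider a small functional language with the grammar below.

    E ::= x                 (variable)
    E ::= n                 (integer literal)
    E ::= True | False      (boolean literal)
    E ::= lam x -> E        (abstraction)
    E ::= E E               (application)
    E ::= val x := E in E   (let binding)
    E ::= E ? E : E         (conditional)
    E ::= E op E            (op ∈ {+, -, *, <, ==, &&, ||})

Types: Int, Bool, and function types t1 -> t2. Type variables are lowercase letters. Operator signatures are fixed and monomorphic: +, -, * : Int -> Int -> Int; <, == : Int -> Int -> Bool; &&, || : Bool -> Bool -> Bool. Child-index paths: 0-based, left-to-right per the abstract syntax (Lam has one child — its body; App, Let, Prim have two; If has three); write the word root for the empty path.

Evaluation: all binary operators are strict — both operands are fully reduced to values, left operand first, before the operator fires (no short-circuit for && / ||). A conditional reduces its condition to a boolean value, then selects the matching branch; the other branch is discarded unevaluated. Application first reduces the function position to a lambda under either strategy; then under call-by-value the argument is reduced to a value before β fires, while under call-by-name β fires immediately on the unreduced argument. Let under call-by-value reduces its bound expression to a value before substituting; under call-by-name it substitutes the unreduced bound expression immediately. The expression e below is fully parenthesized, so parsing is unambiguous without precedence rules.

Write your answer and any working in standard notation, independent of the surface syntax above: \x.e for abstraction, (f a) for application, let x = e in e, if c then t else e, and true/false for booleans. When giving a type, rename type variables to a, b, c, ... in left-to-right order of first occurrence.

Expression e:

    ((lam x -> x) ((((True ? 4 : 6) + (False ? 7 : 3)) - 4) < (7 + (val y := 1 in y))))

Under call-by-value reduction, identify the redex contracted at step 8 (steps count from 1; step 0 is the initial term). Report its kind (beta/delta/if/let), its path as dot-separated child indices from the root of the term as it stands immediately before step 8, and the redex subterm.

Answer: beta at root : ((\x.x) true)

Trace:
step 0: ((\x.x) ((((if true then 4 else 6) + (if false then 7 else 3)) - 4) < (7 + (let y = 1 in y))))
step 1: [if@1.0.0.0] ((\x.x) (((4 + (if false then 7 else 3)) - 4) < (7 + (let y = 1 in y))))
step 2: [if@1.0.0.1] ((\x.x) (((4 + 3) - 4) < (7 + (let y = 1 in y))))
step 3: [delta@1.0.0] ((\x.x) ((7 - 4) < (7 + (let y = 1 in y))))
step 4: [delta@1.0] ((\x.x) (3 < (7 + (let y = 1 in y))))
step 5: [let@1.1.1] ((\x.x) (3 < (7 + 1)))
step 6: [delta@1.1] ((\x.x) (3 < 8))
step 7: [delta@1] ((\x.x) true)
step 8: [beta@root] true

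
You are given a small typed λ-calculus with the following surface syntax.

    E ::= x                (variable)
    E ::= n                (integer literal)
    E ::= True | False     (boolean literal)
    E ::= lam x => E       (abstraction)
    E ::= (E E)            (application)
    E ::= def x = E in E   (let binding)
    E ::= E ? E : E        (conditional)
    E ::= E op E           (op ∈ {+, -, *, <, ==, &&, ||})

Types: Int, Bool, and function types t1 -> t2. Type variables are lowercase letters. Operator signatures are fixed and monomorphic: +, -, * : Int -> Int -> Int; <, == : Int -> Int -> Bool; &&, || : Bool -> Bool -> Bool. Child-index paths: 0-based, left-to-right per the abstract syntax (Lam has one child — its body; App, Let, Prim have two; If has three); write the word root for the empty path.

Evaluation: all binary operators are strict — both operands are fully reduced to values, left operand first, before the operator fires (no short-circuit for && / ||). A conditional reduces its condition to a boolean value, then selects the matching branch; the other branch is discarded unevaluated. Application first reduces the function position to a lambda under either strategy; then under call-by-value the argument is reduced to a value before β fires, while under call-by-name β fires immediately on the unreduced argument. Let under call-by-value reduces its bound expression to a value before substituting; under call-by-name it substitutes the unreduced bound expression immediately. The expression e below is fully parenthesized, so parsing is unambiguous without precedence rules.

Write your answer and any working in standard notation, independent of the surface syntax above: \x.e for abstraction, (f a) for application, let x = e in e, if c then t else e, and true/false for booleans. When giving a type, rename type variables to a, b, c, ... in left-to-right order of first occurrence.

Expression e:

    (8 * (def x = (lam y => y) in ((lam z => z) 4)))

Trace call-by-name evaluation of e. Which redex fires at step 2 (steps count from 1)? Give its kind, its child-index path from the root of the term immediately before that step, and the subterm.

Working:
step 0: (8 * (let x = (\y.y) in ((\z.z) 4)))
step 1: [let@1] (8 * ((\z.z) 4))
step 2: [beta@1] (8 * 4)

Answer: beta at 1 : ((\z.z) 4)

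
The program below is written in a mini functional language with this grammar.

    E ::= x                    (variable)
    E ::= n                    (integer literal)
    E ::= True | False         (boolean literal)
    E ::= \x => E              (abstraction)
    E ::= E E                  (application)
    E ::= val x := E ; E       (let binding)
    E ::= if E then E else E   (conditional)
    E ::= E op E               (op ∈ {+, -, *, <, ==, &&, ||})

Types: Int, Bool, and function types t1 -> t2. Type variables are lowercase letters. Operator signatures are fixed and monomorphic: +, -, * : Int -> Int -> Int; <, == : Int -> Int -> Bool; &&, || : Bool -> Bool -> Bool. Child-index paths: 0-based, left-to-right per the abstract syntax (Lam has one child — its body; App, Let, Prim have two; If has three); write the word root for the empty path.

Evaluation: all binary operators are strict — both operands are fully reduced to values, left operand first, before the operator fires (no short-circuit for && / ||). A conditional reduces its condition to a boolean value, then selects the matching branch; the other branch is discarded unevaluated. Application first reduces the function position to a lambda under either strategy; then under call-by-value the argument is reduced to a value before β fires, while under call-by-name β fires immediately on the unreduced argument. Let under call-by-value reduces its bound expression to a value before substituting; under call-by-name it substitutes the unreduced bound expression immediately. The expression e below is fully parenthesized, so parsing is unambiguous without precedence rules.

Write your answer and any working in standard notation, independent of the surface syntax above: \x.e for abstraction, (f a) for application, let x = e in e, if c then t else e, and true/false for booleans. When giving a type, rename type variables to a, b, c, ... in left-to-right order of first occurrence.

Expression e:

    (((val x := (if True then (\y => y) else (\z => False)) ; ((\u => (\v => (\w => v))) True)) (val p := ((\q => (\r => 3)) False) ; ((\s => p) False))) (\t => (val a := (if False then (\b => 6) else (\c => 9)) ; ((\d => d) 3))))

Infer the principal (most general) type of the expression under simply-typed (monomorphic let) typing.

Answer: a -> Int

Trace:
  unify Bool ~ Bool
y : a
\y._ : a -> a
\z._ : b -> Bool
  unify a -> a ~ b -> Bool
  unify a ~ b
  unify b ~ Bool
let x : Bool -> Bool
v : d
\w._ : e -> d
\v._ : d -> e -> d
\u._ : c -> d -> e -> d
  unify c -> d -> e -> d ~ Bool -> f
  unify c ~ Bool
  unify d -> e -> d ~ f
_ _ : d -> e -> d
\r._ : h -> Int
\q._ : g -> h -> Int
  unify g -> h -> Int ~ Bool -> i
  unify g ~ Bool
  unify h -> Int ~ i
_ _ : h -> Int
let p : h -> Int
p : h -> Int
\s._ : j -> h -> Int
  unify j -> h -> Int ~ Bool -> k
  unify j ~ Bool
  unify h -> Int ~ k
_ _ : h -> Int
  unify d -> e -> d ~ (h -> Int) -> l
  unify d ~ h -> Int
  unify e -> h -> Int ~ l
_ _ : e -> h -> Int
  unify Bool ~ Bool
\b._ : n -> Int
\c._ : o -> Int
  unify n -> Int ~ o -> Int
  unify n ~ o
  unify Int ~ Int
let a : o -> Int
d : p
\d._ : p -> p
  unify p -> p ~ Int -> q
  unify p ~ Int
  unify Int ~ q
_ _ : Int
\t._ : m -> Int
  unify e -> h -> Int ~ (m -> Int) -> r
  unify e ~ m -> Int
  unify h -> Int ~ r
_ _ : h -> Int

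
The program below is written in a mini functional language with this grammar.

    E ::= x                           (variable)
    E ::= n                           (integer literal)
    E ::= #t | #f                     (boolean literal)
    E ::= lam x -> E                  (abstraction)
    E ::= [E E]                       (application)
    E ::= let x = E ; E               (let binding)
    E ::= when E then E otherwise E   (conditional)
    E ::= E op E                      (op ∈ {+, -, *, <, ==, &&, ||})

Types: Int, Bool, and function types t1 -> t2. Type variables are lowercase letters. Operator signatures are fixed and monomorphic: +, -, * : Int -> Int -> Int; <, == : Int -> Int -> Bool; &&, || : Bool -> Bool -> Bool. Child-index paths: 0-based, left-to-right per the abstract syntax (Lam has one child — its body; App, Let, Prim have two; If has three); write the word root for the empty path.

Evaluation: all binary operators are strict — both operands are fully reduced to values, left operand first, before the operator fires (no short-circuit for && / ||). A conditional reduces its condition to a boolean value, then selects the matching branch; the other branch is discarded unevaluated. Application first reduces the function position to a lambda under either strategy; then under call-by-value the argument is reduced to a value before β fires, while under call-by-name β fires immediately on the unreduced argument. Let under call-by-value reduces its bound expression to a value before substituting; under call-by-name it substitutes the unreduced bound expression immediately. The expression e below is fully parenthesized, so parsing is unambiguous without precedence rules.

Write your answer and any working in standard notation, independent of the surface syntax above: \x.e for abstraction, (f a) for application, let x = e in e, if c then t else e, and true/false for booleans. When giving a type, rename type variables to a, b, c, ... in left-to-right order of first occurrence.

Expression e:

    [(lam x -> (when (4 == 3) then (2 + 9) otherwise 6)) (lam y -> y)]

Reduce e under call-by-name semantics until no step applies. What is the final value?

Answer: 6

Working:
step 0: ((\x.(if (4 == 3) then (2 + 9) else 6)) (\y.y))
step 1: [beta@root] (if (4 == 3) then (2 + 9) else 6)
step 2: [delta@0] (if false then (2 + 9) else 6)
step 3: [if@root] 6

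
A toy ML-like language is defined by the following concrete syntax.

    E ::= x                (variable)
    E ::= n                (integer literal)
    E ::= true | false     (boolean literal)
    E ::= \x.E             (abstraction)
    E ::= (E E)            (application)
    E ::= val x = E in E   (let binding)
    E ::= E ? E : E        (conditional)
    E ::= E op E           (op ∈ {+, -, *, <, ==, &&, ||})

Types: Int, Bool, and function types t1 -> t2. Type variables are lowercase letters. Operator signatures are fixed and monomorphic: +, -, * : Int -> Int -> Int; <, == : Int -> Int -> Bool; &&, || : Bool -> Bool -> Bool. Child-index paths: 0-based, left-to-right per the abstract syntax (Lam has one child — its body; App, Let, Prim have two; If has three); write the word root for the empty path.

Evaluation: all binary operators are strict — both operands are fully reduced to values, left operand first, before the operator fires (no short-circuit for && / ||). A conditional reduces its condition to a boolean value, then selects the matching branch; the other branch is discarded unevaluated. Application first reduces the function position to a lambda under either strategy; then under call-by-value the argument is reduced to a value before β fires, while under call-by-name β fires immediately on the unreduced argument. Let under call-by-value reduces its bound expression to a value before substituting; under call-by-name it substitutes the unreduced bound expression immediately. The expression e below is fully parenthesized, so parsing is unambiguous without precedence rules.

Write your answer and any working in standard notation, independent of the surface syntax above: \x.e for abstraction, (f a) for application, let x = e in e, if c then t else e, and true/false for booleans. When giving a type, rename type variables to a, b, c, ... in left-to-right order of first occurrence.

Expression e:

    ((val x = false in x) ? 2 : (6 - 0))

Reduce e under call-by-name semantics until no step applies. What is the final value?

Answer: 6

Working:
step 0: (if (let x = false in x) then 2 else (6 - 0))
step 1: [let@0] (if false then 2 else (6 - 0))
step 2: [if@root] (6 - 0)
step 3: [delta@root] 6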